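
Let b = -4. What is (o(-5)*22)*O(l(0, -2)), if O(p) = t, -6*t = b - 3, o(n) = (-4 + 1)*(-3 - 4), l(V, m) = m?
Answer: 539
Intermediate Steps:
o(n) = 21 (o(n) = -3*(-7) = 21)
t = 7/6 (t = -(-4 - 3)/6 = -⅙*(-7) = 7/6 ≈ 1.1667)
O(p) = 7/6
(o(-5)*22)*O(l(0, -2)) = (21*22)*(7/6) = 462*(7/6) = 539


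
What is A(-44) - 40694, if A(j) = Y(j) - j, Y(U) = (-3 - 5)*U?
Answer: -40298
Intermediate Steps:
Y(U) = -8*U
A(j) = -9*j (A(j) = -8*j - j = -9*j)
A(-44) - 40694 = -9*(-44) - 40694 = 396 - 40694 = -40298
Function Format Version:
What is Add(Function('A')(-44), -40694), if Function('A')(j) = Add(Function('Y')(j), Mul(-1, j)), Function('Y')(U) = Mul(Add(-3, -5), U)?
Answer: -40298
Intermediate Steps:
Function('Y')(U) = Mul(-8, U)
Function('A')(j) = Mul(-9, j) (Function('A')(j) = Add(Mul(-8, j), Mul(-1, j)) = Mul(-9, j))
Add(Function('A')(-44), -40694) = Add(Mul(-9, -44), -40694) = Add(396, -40694) = -40298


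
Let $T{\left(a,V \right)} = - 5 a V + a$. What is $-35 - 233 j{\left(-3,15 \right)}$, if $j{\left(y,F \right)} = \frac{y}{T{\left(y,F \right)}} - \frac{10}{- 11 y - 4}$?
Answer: $\frac{104067}{2146} \approx 48.493$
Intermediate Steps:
$T{\left(a,V \right)} = a - 5 V a$ ($T{\left(a,V \right)} = - 5 V a + a = a - 5 V a$)
$j{\left(y,F \right)} = \frac{1}{1 - 5 F} - \frac{10}{-4 - 11 y}$ ($j{\left(y,F \right)} = \frac{y}{y \left(1 - 5 F\right)} - \frac{10}{- 11 y - 4} = y \frac{1}{y \left(1 - 5 F\right)} - \frac{10}{-4 - 11 y} = \frac{1}{1 - 5 F} - \frac{10}{-4 - 11 y}$)
$-35 - 233 j{\left(-3,15 \right)} = -35 - 233 \frac{-14 - -33 + 50 \cdot 15}{\left(-1 + 5 \cdot 15\right) \left(4 + 11 \left(-3\right)\right)} = -35 - 233 \frac{-14 + 33 + 750}{\left(-1 + 75\right) \left(4 - 33\right)} = -35 - 233 \cdot \frac{1}{74} \frac{1}{-29} \cdot 769 = -35 - 233 \cdot \frac{1}{74} \left(- \frac{1}{29}\right) 769 = -35 - - \frac{179177}{2146} = -35 + \frac{179177}{2146} = \frac{104067}{2146}$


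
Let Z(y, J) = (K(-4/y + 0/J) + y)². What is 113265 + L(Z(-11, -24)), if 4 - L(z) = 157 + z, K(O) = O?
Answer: 13672863/121 ≈ 1.1300e+5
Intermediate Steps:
Z(y, J) = (y - 4/y)² (Z(y, J) = ((-4/y + 0/J) + y)² = ((-4/y + 0) + y)² = (-4/y + y)² = (y - 4/y)²)
L(z) = -153 - z (L(z) = 4 - (157 + z) = 4 + (-157 - z) = -153 - z)
113265 + L(Z(-11, -24)) = 113265 + (-153 - (-4 + (-11)²)²/(-11)²) = 113265 + (-153 - (-4 + 121)²/121) = 113265 + (-153 - 117²/121) = 113265 + (-153 - 13689/121) = 113265 - 32202/121 = 13672863/121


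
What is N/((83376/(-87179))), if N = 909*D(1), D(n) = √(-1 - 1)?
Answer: -8805079*I*√2/9264 ≈ -1344.2*I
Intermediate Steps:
D(n) = I*√2 (D(n) = √(-2) = I*√2)
N = 909*I*√2 (N = 909*(I*√2) = 909*I*√2 ≈ 1285.5*I)
N/((83376/(-87179))) = (909*I*√2)/((83376/(-87179))) = (909*I*√2)/((83376*(-1/87179))) = (909*I*√2)/(-83376/87179) = (909*I*√2)*(-87179/83376) = -8805079*I*√2/9264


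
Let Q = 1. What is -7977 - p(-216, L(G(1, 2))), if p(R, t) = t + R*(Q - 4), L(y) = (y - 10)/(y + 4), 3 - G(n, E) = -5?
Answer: -51749/6 ≈ -8624.8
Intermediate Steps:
G(n, E) = 8 (G(n, E) = 3 - 1*(-5) = 3 + 5 = 8)
L(y) = (-10 + y)/(4 + y)
p(R, t) = t - 3*R (p(R, t) = t + R*(1 - 4) = t + R*(-3) = t - 3*R)
-7977 - p(-216, L(G(1, 2))) = -7977 - ((-10 + 8)/(4 + 8) - 3*(-216)) = -7977 - (-2/12 + 648) = -7977 - ((1/12)*(-2) + 648) = -7977 - (-1/6 + 648) = -7977 - 1*3887/6 = -7977 - 3887/6 = -51749/6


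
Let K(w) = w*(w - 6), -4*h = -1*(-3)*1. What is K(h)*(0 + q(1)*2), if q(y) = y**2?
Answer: 81/8 ≈ 10.125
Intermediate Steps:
h = -3/4 (h = -(-1*(-3))/4 = -3/4 ≈ -0.75000)
K(w) = w*(-6 + w)
K(h)*(0 + q(1)*2) = (-3*(-6 - 3/4)/4)*(0 + 1**2*2) = (-3/4*(-27/4))*(0 + 1*2) = 81*(0 + 2)/16 = (81/16)*2 = 81/8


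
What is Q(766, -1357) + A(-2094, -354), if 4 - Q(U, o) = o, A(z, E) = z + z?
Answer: -2827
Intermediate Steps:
A(z, E) = 2*z
Q(U, o) = 4 - o
Q(766, -1357) + A(-2094, -354) = (4 - 1*(-1357)) + 2*(-2094) = (4 + 1357) - 4188 = 1361 - 4188 = -2827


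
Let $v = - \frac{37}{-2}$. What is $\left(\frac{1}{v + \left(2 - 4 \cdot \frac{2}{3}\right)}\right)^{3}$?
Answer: $\frac{216}{1225043} \approx 0.00017632$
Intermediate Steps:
$v = \frac{37}{2}$ ($v = \left(-37\right) \left(- \frac{1}{2}\right) = \frac{37}{2} \approx 18.5$)
$\left(\frac{1}{v + \left(2 - 4 \cdot \frac{2}{3}\right)}\right)^{3} = \left(\frac{1}{\frac{37}{2} + \left(2 - 4 \cdot \frac{2}{3}\right)}\right)^{3} = \left(\frac{1}{\frac{37}{2} + \left(2 - 4 \cdot 2 \cdot \frac{1}{3}\right)}\right)^{3} = \left(\frac{1}{\frac{37}{2} + \left(2 - \frac{8}{3}\right)}\right)^{3} = \left(\frac{1}{\frac{37}{2} - \frac{2}{3}}\right)^{3} = \left(\frac{1}{\frac{107}{6}}\right)^{3} = \left(\frac{6}{107}\right)^{3} = \frac{216}{1225043}$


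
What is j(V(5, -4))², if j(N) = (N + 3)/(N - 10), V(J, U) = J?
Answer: 64/25 ≈ 2.5600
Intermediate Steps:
j(N) = (3 + N)/(-10 + N)
j(V(5, -4))² = ((3 + 5)/(-10 + 5))² = (8/(-5))² = (-⅕*8)² = (-8/5)² = 64/25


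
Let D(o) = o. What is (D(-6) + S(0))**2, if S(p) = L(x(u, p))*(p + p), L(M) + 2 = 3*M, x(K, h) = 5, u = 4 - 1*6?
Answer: 36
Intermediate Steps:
u = -2 (u = 4 - 6 = -2)
L(M) = -2 + 3*M
S(p) = 26*p (S(p) = (-2 + 3*5)*(p + p) = (-2 + 15)*(2*p) = 13*(2*p) = 26*p)
(D(-6) + S(0))**2 = (-6 + 26*0)**2 = (-6 + 0)**2 = (-6)**2 = 36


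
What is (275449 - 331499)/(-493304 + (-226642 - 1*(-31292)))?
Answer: 28025/344327 ≈ 0.081391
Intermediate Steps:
(275449 - 331499)/(-493304 + (-226642 - 1*(-31292))) = -56050/(-493304 + (-226642 + 31292)) = -56050/(-493304 - 195350) = -56050/(-688654) = -56050*(-1/688654) = 28025/344327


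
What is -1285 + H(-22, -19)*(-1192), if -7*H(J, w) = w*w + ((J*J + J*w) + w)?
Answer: 1473853/7 ≈ 2.1055e+5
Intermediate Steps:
H(J, w) = -w/7 - J**2/7 - w**2/7 - J*w/7 (H(J, w) = -(w*w + ((J*J + J*w) + w))/7 = -(w**2 + ((J**2 + J*w) + w))/7 = -(w**2 + (w + J**2 + J*w))/7 = -(w + J**2 + w**2 + J*w)/7 = -w/7 - J**2/7 - w**2/7 - J*w/7)
-1285 + H(-22, -19)*(-1192) = -1285 + (-1/7*(-19) - 1/7*(-22)**2 - 1/7*(-19)**2 - 1/7*(-22)*(-19))*(-1192) = -1285 + (19/7 - 1/7*484 - 1/7*361 - 418/7)*(-1192) = -1285 + (19/7 - 484/7 - 361/7 - 418/7)*(-1192) = -1285 - 1244/7*(-1192) = -1285 + 1482848/7 = 1473853/7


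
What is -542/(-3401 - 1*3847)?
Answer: 271/3624 ≈ 0.074779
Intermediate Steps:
-542/(-3401 - 1*3847) = -542/(-3401 - 3847) = -542/(-7248) = -542*(-1/7248) = 271/3624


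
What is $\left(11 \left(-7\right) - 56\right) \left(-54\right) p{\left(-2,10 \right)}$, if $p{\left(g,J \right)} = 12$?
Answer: $86184$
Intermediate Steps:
$\left(11 \left(-7\right) - 56\right) \left(-54\right) p{\left(-2,10 \right)} = \left(11 \left(-7\right) - 56\right) \left(-54\right) 12 = \left(-77 - 56\right) \left(-54\right) 12 = \left(-133\right) \left(-54\right) 12 = 7182 \cdot 12 = 86184$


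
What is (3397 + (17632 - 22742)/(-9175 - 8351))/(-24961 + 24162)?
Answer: -29770466/7001637 ≈ -4.2519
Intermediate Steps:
(3397 + (17632 - 22742)/(-9175 - 8351))/(-24961 + 24162) = (3397 - 5110/(-17526))/(-799) = (3397 - 5110*(-1/17526))*(-1/799) = (3397 + 2555/8763)*(-1/799) = (29770466/8763)*(-1/799) = -29770466/7001637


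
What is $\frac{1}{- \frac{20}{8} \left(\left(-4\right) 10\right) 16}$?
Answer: $\frac{1}{1600} \approx 0.000625$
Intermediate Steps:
$\frac{1}{- \frac{20}{8} \left(\left(-4\right) 10\right) 16} = \frac{1}{\left(-20\right) \frac{1}{8} \left(-40\right) 16} = \frac{1}{\left(- \frac{5}{2}\right) \left(-40\right) 16} = \frac{1}{100 \cdot 16} = \frac{1}{1600}$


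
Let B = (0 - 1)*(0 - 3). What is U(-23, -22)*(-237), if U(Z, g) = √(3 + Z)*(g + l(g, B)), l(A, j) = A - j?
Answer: 22278*I*√5 ≈ 49815.0*I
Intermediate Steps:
B = 3 (B = -1*(-3) = 3)
U(Z, g) = √(3 + Z)*(-3 + 2*g) (U(Z, g) = √(3 + Z)*(g + (g - 1*3)) = √(3 + Z)*(g + (g - 3)) = √(3 + Z)*(g + (-3 + g)) = √(3 + Z)*(-3 + 2*g))
U(-23, -22)*(-237) = (√(3 - 23)*(-3 + 2*(-22)))*(-237) = (√(-20)*(-3 - 44))*(-237) = ((2*I*√5)*(-47))*(-237) = -94*I*√5*(-237) = 22278*I*√5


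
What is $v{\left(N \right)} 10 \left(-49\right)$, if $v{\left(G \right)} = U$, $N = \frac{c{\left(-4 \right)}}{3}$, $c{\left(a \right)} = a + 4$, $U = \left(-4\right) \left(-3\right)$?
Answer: $-5880$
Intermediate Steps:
$U = 12$
$c{\left(a \right)} = 4 + a$
$N = 0$ ($N = \frac{4 - 4}{3} = 0 \cdot \frac{1}{3} = 0$)
$v{\left(G \right)} = 12$
$v{\left(N \right)} 10 \left(-49\right) = 12 \cdot 10 \left(-49\right) = 120 \left(-49\right) = -5880$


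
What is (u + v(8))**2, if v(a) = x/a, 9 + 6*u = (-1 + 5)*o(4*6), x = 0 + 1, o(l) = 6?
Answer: 441/64 ≈ 6.8906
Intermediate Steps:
x = 1
u = 5/2 (u = -3/2 + ((-1 + 5)*6)/6 = -3/2 + (4*6)/6 = -3/2 + (1/6)*24 = -3/2 + 4 = 5/2 ≈ 2.5000)
v(a) = 1/a
(u + v(8))**2 = (5/2 + 1/8)**2 = (21/8)**2 = 441/64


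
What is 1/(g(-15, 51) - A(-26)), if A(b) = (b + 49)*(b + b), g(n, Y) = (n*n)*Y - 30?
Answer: 1/12641 ≈ 7.9108e-5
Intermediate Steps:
g(n, Y) = -30 + Y*n² (g(n, Y) = n²*Y - 30 = Y*n² - 30 = -30 + Y*n²)
A(b) = 2*b*(49 + b) (A(b) = (49 + b)*(2*b) = 2*b*(49 + b))
1/(g(-15, 51) - A(-26)) = 1/((-30 + 51*(-15)²) - 2*(-26)*(49 - 26)) = 1/((-30 + 51*225) - 2*(-26)*23) = 1/((-30 + 11475) - 1*(-1196)) = 1/(11445 + 1196) = 1/12641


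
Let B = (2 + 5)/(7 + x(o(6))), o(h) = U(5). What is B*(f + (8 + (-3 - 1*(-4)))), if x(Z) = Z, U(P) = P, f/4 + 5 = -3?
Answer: -161/12 ≈ -13.417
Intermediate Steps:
f = -32 (f = -20 + 4*(-3) = -20 - 12 = -32)
o(h) = 5
B = 7/12 (B = (2 + 5)/(7 + 5) = 7/12 ≈ 0.58333)
B*(f + (8 + (-3 - 1*(-4)))) = 7*(-32 + (8 + (-3 - 1*(-4))))/12 = 7*(-32 + (8 + (-3 + 4)))/12 = 7*(-32 + (8 + 1))/12 = 7*(-32 + 9)/12 = (7/12)*(-23) = -161/12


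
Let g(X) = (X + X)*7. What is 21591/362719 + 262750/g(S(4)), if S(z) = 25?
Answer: 272319926/362719 ≈ 750.77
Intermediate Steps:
g(X) = 14*X (g(X) = (2*X)*7 = 14*X)
21591/362719 + 262750/g(S(4)) = 21591/362719 + 262750/((14*25)) = 21591*(1/362719) + 262750/350 = 21591/362719 + 262750*(1/350) = 21591/362719 + 5255/7 = 272319926/362719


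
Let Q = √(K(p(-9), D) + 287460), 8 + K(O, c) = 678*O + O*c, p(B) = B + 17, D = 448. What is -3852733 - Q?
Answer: -3852733 - 18*√915 ≈ -3.8533e+6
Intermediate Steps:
p(B) = 17 + B
K(O, c) = -8 + 678*O + O*c (K(O, c) = -8 + (678*O + O*c) = -8 + 678*O + O*c)
Q = 18*√915 (Q = √((-8 + 678*(17 - 9) + (17 - 9)*448) + 287460) = √((-8 + 678*8 + 8*448) + 287460) = √((-8 + 5424 + 3584) + 287460) = √(9000 + 287460) = √296460 = 18*√915 ≈ 544.48)
-3852733 - Q = -3852733 - 18*√915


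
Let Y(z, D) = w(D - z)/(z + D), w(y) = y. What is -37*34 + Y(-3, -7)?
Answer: -6288/5 ≈ -1257.6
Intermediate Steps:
Y(z, D) = (D - z)/(D + z) (Y(z, D) = (D - z)/(z + D) = (D - z)/(D + z))
-37*34 + Y(-3, -7) = -37*34 + (-7 - 1*(-3))/(-7 - 3) = -1258 + (-7 + 3)/(-10) = -1258 - ⅒*(-4) = -1258 + ⅖ = -6288/5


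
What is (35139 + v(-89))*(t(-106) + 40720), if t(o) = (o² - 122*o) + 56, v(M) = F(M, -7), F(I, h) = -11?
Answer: 2281352832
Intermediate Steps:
v(M) = -11
t(o) = 56 + o² - 122*o
(35139 + v(-89))*(t(-106) + 40720) = (35139 - 11)*((56 + (-106)² - 122*(-106)) + 40720) = 35128*((56 + 11236 + 12932) + 40720) = 35128*(24224 + 40720) = 35128*64944 = 2281352832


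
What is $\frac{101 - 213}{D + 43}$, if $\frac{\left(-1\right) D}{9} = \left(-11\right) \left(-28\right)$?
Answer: $\frac{112}{2729} \approx 0.041041$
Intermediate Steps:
$D = -2772$ ($D = - 9 \left(\left(-11\right) \left(-28\right)\right) = \left(-9\right) 308 = -2772$)
$\frac{101 - 213}{D + 43} = \frac{101 - 213}{-2772 + 43} = - \frac{112}{-2729} = \left(-112\right) \left(- \frac{1}{2729}\right) = \frac{112}{2729}$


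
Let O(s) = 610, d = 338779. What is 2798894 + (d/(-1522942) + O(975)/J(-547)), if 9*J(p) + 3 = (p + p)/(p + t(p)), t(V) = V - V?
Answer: 4254191935789/1522942 ≈ 2.7934e+6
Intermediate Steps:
t(V) = 0
J(p) = -⅑ (J(p) = -⅓ + ((p + p)/(p + 0))/9 = -⅓ + ((2*p)/p)/9 = -⅓ + (⅑)*2 = -⅓ + 2/9 = -⅑)
2798894 + (d/(-1522942) + O(975)/J(-547)) = 2798894 + (338779/(-1522942) + 610/(-⅑)) = 2798894 + (338779*(-1/1522942) + 610*(-9)) = 2798894 + (-338779/1522942 - 5490) = 2798894 - 8361290359/1522942 = 4254191935789/1522942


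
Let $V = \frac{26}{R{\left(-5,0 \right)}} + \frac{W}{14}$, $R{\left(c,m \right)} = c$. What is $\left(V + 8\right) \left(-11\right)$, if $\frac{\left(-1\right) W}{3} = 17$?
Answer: $\frac{649}{70} \approx 9.2714$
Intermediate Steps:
$W = -51$ ($W = \left(-3\right) 17 = -51$)
$V = - \frac{619}{70}$ ($V = \frac{26}{-5} - \frac{51}{14} = 26 \left(- \frac{1}{5}\right) - \frac{51}{14} = - \frac{26}{5} - \frac{51}{14} = - \frac{619}{70} \approx -8.8428$)
$\left(V + 8\right) \left(-11\right) = \left(- \frac{619}{70} + 8\right) \left(-11\right) = \left(- \frac{59}{70}\right) \left(-11\right) = \frac{649}{70}$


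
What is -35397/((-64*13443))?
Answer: 11799/286784 ≈ 0.041142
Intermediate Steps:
-35397/((-64*13443)) = -35397/(-860352) = -35397*(-1/860352) = 11799/286784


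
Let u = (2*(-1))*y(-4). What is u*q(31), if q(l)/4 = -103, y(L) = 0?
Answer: 0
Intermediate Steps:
q(l) = -412 (q(l) = 4*(-103) = -412)
u = 0 (u = (2*(-1))*0 = -2*0 = 0)
u*q(31) = 0*(-412) = 0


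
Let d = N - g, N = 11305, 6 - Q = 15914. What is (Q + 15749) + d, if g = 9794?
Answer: 1352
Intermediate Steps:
Q = -15908 (Q = 6 - 1*15914 = 6 - 15914 = -15908)
d = 1511 (d = 11305 - 1*9794 = 11305 - 9794 = 1511)
(Q + 15749) + d = (-15908 + 15749) + 1511 = -159 + 1511 = 1352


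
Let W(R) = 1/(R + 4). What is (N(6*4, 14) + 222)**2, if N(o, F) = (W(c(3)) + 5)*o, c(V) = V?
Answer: 5846724/49 ≈ 1.1932e+5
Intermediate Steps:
W(R) = 1/(4 + R)
N(o, F) = 36*o/7 (N(o, F) = (1/(4 + 3) + 5)*o = (1/7 + 5)*o = 36*o/7)
(N(6*4, 14) + 222)**2 = (36*(6*4)/7 + 222)**2 = ((36/7)*24 + 222)**2 = (864/7 + 222)**2 = (2418/7)**2 = 5846724/49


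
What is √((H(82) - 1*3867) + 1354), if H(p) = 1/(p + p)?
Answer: I*√16897371/82 ≈ 50.13*I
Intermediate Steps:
H(p) = 1/(2*p)
√((H(82) - 1*3867) + 1354) = √(((½)/82 - 1*3867) + 1354) = √(((½)*(1/82) - 3867) + 1354) = √((1/164 - 3867) + 1354) = √(-634187/164 + 1354) = √(-412131/164) = I*√16897371/82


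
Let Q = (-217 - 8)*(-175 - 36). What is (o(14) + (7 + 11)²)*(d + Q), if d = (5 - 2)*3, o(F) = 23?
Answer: 16476948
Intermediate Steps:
d = 9 (d = 3*3 = 9)
Q = 47475 (Q = -225*(-211) = 47475)
(o(14) + (7 + 11)²)*(d + Q) = (23 + (7 + 11)²)*(9 + 47475) = (23 + 18²)*47484 = (23 + 324)*47484 = 347*47484 = 16476948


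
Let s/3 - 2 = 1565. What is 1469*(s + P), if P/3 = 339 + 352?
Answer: 9951006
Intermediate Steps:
s = 4701 (s = 6 + 3*1565 = 6 + 4695 = 4701)
P = 2073 (P = 3*(339 + 352) = 3*691 = 2073)
1469*(s + P) = 1469*(4701 + 2073) = 1469*6774 = 9951006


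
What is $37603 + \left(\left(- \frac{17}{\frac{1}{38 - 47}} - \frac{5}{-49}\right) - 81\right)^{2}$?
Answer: $\frac{102766892}{2401} \approx 42802.0$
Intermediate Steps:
$37603 + \left(\left(- \frac{17}{\frac{1}{38 - 47}} - \frac{5}{-49}\right) - 81\right)^{2} = 37603 + \left(\left(- \frac{17}{\frac{1}{-9}} - - \frac{5}{49}\right) - 81\right)^{2} = 37603 + \left(\left(- \frac{17}{- \frac{1}{9}} + \frac{5}{49}\right) - 81\right)^{2} = 37603 + \left(\left(\left(-17\right) \left(-9\right) + \frac{5}{49}\right) - 81\right)^{2} = 37603 + \left(\left(153 + \frac{5}{49}\right) - 81\right)^{2} = 37603 + \left(\frac{7502}{49} - 81\right)^{2} = 37603 + \left(\frac{3533}{49}\right)^{2} = 37603 + \frac{12482089}{2401} = \frac{102766892}{2401}$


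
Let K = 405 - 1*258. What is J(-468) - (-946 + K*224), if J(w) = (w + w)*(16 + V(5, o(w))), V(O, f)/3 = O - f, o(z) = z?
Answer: -1375142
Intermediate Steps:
K = 147 (K = 405 - 258 = 147)
V(O, f) = -3*f + 3*O (V(O, f) = 3*(O - f) = -3*f + 3*O)
J(w) = 2*w*(31 - 3*w) (J(w) = (w + w)*(16 + (-3*w + 3*5)) = (2*w)*(16 + (-3*w + 15)) = (2*w)*(16 + (15 - 3*w)) = (2*w)*(31 - 3*w) = 2*w*(31 - 3*w))
J(-468) - (-946 + K*224) = 2*(-468)*(31 - 3*(-468)) - (-946 + 147*224) = 2*(-468)*(31 + 1404) - (-946 + 32928) = 2*(-468)*1435 - 1*31982 = -1343160 - 31982 = -1375142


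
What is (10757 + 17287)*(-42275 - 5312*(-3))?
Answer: -738650916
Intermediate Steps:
(10757 + 17287)*(-42275 - 5312*(-3)) = 28044*(-42275 + 15936) = 28044*(-26339) = -738650916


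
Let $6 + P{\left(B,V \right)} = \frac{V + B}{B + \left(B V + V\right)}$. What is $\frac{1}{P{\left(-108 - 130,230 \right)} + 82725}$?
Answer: $\frac{13687}{1132174955} \approx 1.2089 \cdot 10^{-5}$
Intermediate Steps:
$P{\left(B,V \right)} = -6 + \frac{B + V}{B + V + B V}$ ($P{\left(B,V \right)} = -6 + \frac{V + B}{B + \left(B V + V\right)} = -6 + \frac{B + V}{B + \left(V + B V\right)} = -6 + \frac{B + V}{B + V + B V}$)
$\frac{1}{P{\left(-108 - 130,230 \right)} + 82725} = \frac{1}{\frac{- 5 \left(-108 - 130\right) - 1150 - 6 \left(-108 - 130\right) 230}{\left(-108 - 130\right) + 230 + \left(-108 - 130\right) 230} + 82725} = \frac{1}{\frac{\left(-5\right) \left(-238\right) - 1150 - \left(-1428\right) 230}{-238 + 230 - 54740} + 82725} = \frac{1}{\frac{1190 - 1150 + 328440}{-238 + 230 - 54740} + 82725} = \frac{1}{\frac{1}{-54748} \cdot 328480 + 82725} = \frac{1}{\left(- \frac{1}{54748}\right) 328480 + 82725} = \frac{1}{- \frac{82120}{13687} + 82725} = \frac{1}{\frac{1132174955}{13687}} = \frac{13687}{1132174955}$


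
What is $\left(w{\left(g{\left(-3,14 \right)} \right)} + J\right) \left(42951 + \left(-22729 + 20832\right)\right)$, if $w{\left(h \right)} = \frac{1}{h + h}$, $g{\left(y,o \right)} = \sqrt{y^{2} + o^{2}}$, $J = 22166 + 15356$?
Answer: $1540428188 + \frac{20527 \sqrt{205}}{205} \approx 1.5404 \cdot 10^{9}$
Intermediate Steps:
$J = 37522$
$g{\left(y,o \right)} = \sqrt{o^{2} + y^{2}}$
$w{\left(h \right)} = \frac{1}{2 h}$
$\left(w{\left(g{\left(-3,14 \right)} \right)} + J\right) \left(42951 + \left(-22729 + 20832\right)\right) = \left(\frac{1}{2 \sqrt{14^{2} + \left(-3\right)^{2}}} + 37522\right) \left(42951 + \left(-22729 + 20832\right)\right) = \left(\frac{1}{2 \sqrt{196 + 9}} + 37522\right) \left(42951 - 1897\right) = \left(\frac{1}{2 \sqrt{205}} + 37522\right) 41054 = \left(\frac{\frac{1}{205} \sqrt{205}}{2} + 37522\right) 41054 = \left(\frac{\sqrt{205}}{410} + 37522\right) 41054 = \left(37522 + \frac{\sqrt{205}}{410}\right) 41054 = 1540428188 + \frac{20527 \sqrt{205}}{205}$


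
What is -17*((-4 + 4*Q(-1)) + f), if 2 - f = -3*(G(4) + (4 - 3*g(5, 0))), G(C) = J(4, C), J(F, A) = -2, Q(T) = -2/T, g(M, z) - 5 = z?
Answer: 561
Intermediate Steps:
g(M, z) = 5 + z
G(C) = -2
f = -37 (f = 2 - (-3)*(-2 + (4 - 3*(5 + 0))) = 2 - (-3)*(-2 + (4 - 3*5)) = 2 - (-3)*(-2 + (4 - 15)) = 2 - (-3)*(-2 - 11) = 2 - (-3)*(-13) = 2 - 1*39 = 2 - 39 = -37)
-17*((-4 + 4*Q(-1)) + f) = -17*((-4 + 4*(-2/(-1))) - 37) = -17*((-4 + 4*(-2*(-1))) - 37) = -17*((-4 + 4*2) - 37) = -17*((-4 + 8) - 37) = -17*(4 - 37) = -17*(-33) = 561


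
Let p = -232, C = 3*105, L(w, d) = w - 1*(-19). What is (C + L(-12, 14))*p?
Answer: -74704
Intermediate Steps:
L(w, d) = 19 + w (L(w, d) = w + 19 = 19 + w)
C = 315
(C + L(-12, 14))*p = (315 + (19 - 12))*(-232) = (315 + 7)*(-232) = 322*(-232) = -74704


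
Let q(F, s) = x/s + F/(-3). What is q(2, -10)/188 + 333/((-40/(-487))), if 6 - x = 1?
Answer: 5716519/1410 ≈ 4054.3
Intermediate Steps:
x = 5 (x = 6 - 1*1 = 6 - 1 = 5)
q(F, s) = 5/s - F/3 (q(F, s) = 5/s + F/(-3) = 5/s + F*(-⅓) = 5/s - F/3)
q(2, -10)/188 + 333/((-40/(-487))) = (5/(-10) - ⅓*2)/188 + 333/((-40/(-487))) = (5*(-⅒) - ⅔)*(1/188) + 333/((-40*(-1/487))) = (-½ - ⅔)*(1/188) + 333/(40/487) = -7/6*1/188 + 333*(487/40) = -7/1128 + 162171/40 = 5716519/1410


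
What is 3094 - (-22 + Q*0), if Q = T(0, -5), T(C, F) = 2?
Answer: 3116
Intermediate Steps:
Q = 2
3094 - (-22 + Q*0) = 3094 - (-22 + 2*0) = 3094 - (-22 + 0) = 3094 - 1*(-22) = 3094 + 22 = 3116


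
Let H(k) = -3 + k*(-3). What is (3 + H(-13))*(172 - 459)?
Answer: -11193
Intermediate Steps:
H(k) = -3 - 3*k
(3 + H(-13))*(172 - 459) = (3 + (-3 - 3*(-13)))*(172 - 459) = (3 + (-3 + 39))*(-287) = (3 + 36)*(-287) = 39*(-287) = -11193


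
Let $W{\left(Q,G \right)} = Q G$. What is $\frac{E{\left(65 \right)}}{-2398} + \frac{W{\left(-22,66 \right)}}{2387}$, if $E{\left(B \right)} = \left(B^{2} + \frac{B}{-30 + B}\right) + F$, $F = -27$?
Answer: $- \frac{175415}{74338} \approx -2.3597$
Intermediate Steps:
$W{\left(Q,G \right)} = G Q$
$E{\left(B \right)} = -27 + B^{2} + \frac{B}{-30 + B}$ ($E{\left(B \right)} = \left(B^{2} + \frac{B}{-30 + B}\right) - 27 = -27 + B^{2} + \frac{B}{-30 + B}$)
$\frac{E{\left(65 \right)}}{-2398} + \frac{W{\left(-22,66 \right)}}{2387} = \frac{\frac{1}{-30 + 65} \left(810 + 65^{3} - 30 \cdot 65^{2} - 1690\right)}{-2398} + \frac{66 \left(-22\right)}{2387} = \frac{810 + 274625 - 126750 - 1690}{35} \left(- \frac{1}{2398}\right) - \frac{132}{217} = \frac{1}{35} \cdot 146995 \left(- \frac{1}{2398}\right) - \frac{132}{217} = \frac{29399}{7} \left(- \frac{1}{2398}\right) - \frac{132}{217} = - \frac{29399}{16786} - \frac{132}{217} = - \frac{175415}{74338}$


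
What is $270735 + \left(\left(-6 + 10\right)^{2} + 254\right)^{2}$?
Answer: $343635$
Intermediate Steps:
$270735 + \left(\left(-6 + 10\right)^{2} + 254\right)^{2} = 270735 + \left(4^{2} + 254\right)^{2} = 270735 + \left(16 + 254\right)^{2} = 270735 + 270^{2} = 270735 + 72900 = 343635$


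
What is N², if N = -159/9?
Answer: 2809/9 ≈ 312.11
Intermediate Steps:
N = -53/3 (N = -159*⅑ = -53/3 ≈ -17.667)
N² = (-53/3)² = 2809/9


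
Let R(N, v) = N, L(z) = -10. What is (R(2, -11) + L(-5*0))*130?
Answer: -1040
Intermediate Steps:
(R(2, -11) + L(-5*0))*130 = (2 - 10)*130 = -8*130 = -1040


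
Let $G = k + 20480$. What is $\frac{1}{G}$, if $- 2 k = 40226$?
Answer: $\frac{1}{367} \approx 0.0027248$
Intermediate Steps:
$k = -20113$ ($k = \left(- \frac{1}{2}\right) 40226 = -20113$)
$G = 367$ ($G = -20113 + 20480 = 367$)
$\frac{1}{G} = \frac{1}{367}$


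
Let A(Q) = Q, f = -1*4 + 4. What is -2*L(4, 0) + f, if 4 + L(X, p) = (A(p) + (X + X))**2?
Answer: -120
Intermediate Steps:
f = 0 (f = -4 + 4 = 0)
L(X, p) = -4 + (p + 2*X)**2 (L(X, p) = -4 + (p + (X + X))**2 = -4 + (p + 2*X)**2)
-2*L(4, 0) + f = -2*(-4 + (0 + 2*4)**2) + 0 = -2*(-4 + (0 + 8)**2) + 0 = -2*(-4 + 8**2) + 0 = -2*(-4 + 64) + 0 = -2*60 + 0 = -120 + 0 = -120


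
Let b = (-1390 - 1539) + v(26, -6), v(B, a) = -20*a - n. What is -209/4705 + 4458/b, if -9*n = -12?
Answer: -64686749/39667855 ≈ -1.6307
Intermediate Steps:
n = 4/3 (n = -1/9*(-12) = 4/3 ≈ 1.3333)
v(B, a) = -4/3 - 20*a (v(B, a) = -20*a - 1*4/3 = -20*a - 4/3 = -4/3 - 20*a)
b = -8431/3 (b = (-1390 - 1539) + (-4/3 - 20*(-6)) = -2929 + (-4/3 + 120) = -2929 + 356/3 = -8431/3 ≈ -2810.3)
-209/4705 + 4458/b = -209/4705 + 4458/(-8431/3) = -209*1/4705 + 4458*(-3/8431) = -209/4705 - 13374/8431 = -64686749/39667855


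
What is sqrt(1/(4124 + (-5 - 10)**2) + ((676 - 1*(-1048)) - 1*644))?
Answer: sqrt(20426909429)/4349 ≈ 32.863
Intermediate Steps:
sqrt(1/(4124 + (-5 - 10)**2) + ((676 - 1*(-1048)) - 1*644)) = sqrt(1/(4124 + (-15)**2) + ((676 + 1048) - 644)) = sqrt(1/(4124 + 225) + (1724 - 644)) = sqrt(1/4349 + 1080) = sqrt(4696921/4349) = sqrt(20426909429)/4349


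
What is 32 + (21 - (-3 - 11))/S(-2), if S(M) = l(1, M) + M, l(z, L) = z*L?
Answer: 93/4 ≈ 23.250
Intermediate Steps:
l(z, L) = L*z
S(M) = 2*M (S(M) = M*1 + M = M + M = 2*M)
32 + (21 - (-3 - 11))/S(-2) = 32 + (21 - (-3 - 11))/((2*(-2))) = 32 + (21 - 1*(-14))/(-4) = 32 + (21 + 14)*(-¼) = 32 + 35*(-¼) = 32 - 35/4 = 93/4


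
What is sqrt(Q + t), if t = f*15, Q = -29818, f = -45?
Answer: I*sqrt(30493) ≈ 174.62*I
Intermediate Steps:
t = -675 (t = -45*15 = -675)
sqrt(Q + t) = sqrt(-29818 - 675) = sqrt(-30493) = I*sqrt(30493)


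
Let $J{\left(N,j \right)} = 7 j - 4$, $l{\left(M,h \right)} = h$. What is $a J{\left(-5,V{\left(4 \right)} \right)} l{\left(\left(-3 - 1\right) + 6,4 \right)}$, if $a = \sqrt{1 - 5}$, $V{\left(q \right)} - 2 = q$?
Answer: $304 i \approx 304.0 i$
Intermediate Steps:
$V{\left(q \right)} = 2 + q$
$a = 2 i$ ($a = \sqrt{-4} = 2 i \approx 2.0 i$)
$J{\left(N,j \right)} = -4 + 7 j$
$a J{\left(-5,V{\left(4 \right)} \right)} l{\left(\left(-3 - 1\right) + 6,4 \right)} = 2 i \left(-4 + 7 \left(2 + 4\right)\right) 4 = 2 i \left(-4 + 7 \cdot 6\right) 4 = 2 i \left(-4 + 42\right) 4 = 2 i 38 \cdot 4 = 76 i 4 = 304 i$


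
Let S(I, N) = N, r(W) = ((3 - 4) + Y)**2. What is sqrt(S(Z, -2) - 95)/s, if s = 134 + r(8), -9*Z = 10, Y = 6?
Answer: I*sqrt(97)/159 ≈ 0.061943*I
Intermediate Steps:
Z = -10/9 (Z = -1/9*10 = -10/9 ≈ -1.1111)
r(W) = 25 (r(W) = ((3 - 4) + 6)**2 = (-1 + 6)**2 = 5**2 = 25)
s = 159 (s = 134 + 25 = 159)
sqrt(S(Z, -2) - 95)/s = sqrt(-2 - 95)/159 = sqrt(-97)*(1/159) = (I*sqrt(97))*(1/159) = I*sqrt(97)/159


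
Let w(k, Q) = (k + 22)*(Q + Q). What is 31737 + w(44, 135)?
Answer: 49557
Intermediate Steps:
w(k, Q) = 2*Q*(22 + k) (w(k, Q) = (22 + k)*(2*Q) = 2*Q*(22 + k))
31737 + w(44, 135) = 31737 + 2*135*(22 + 44) = 31737 + 2*135*66 = 31737 + 17820 = 49557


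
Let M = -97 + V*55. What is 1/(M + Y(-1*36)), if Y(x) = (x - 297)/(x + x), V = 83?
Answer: 8/35781 ≈ 0.00022358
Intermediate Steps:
Y(x) = (-297 + x)/(2*x) (Y(x) = (-297 + x)/((2*x)) = (-297 + x)*(1/(2*x)) = (-297 + x)/(2*x))
M = 4468 (M = -97 + 83*55 = -97 + 4565 = 4468)
1/(M + Y(-1*36)) = 1/(4468 + (-297 - 1*36)/(2*((-1*36)))) = 1/(4468 + (½)*(-297 - 36)/(-36)) = 1/(4468 + (½)*(-1/36)*(-333)) = 1/(4468 + 37/8) = 1/(35781/8) = 8/35781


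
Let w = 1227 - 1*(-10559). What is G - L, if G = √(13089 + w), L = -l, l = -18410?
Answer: -18410 + 5*√995 ≈ -18252.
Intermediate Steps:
w = 11786 (w = 1227 + 10559 = 11786)
L = 18410 (L = -1*(-18410) = 18410)
G = 5*√995 (G = √(13089 + 11786) = √24875 = 5*√995 ≈ 157.72)
G - L = 5*√995 - 1*18410 = 5*√995 - 18410 = -18410 + 5*√995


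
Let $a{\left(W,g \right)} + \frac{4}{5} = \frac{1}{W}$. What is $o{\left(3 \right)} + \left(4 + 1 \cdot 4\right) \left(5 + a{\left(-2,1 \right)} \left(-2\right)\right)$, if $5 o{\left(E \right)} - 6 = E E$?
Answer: $\frac{319}{5} \approx 63.8$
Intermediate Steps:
$a{\left(W,g \right)} = - \frac{4}{5} + \frac{1}{W}$
$o{\left(E \right)} = \frac{6}{5} + \frac{E^{2}}{5}$ ($o{\left(E \right)} = \frac{6}{5} + \frac{E E}{5} = \frac{6}{5} + \frac{E^{2}}{5}$)
$o{\left(3 \right)} + \left(4 + 1 \cdot 4\right) \left(5 + a{\left(-2,1 \right)} \left(-2\right)\right) = \left(\frac{6}{5} + \frac{3^{2}}{5}\right) + \left(4 + 1 \cdot 4\right) \left(5 + \left(- \frac{4}{5} + \frac{1}{-2}\right) \left(-2\right)\right) = \left(\frac{6}{5} + \frac{1}{5} \cdot 9\right) + \left(4 + 4\right) \left(5 + \left(- \frac{4}{5} - \frac{1}{2}\right) \left(-2\right)\right) = \left(\frac{6}{5} + \frac{9}{5}\right) + 8 \left(5 - - \frac{13}{5}\right) = 3 + 8 \left(5 + \frac{13}{5}\right) = 3 + 8 \cdot \frac{38}{5} = 3 + \frac{304}{5} = \frac{319}{5}$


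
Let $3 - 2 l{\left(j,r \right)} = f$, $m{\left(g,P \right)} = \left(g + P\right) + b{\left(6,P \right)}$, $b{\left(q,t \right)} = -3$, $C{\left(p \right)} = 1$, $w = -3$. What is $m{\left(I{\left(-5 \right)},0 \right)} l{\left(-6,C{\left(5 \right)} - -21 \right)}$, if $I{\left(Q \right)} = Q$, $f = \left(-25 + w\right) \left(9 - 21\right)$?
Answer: $1332$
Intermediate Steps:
$f = 336$ ($f = \left(-25 - 3\right) \left(9 - 21\right) = \left(-28\right) \left(-12\right) = 336$)
$m{\left(g,P \right)} = -3 + P + g$ ($m{\left(g,P \right)} = \left(g + P\right) - 3 = \left(P + g\right) - 3 = -3 + P + g$)
$l{\left(j,r \right)} = - \frac{333}{2}$ ($l{\left(j,r \right)} = \frac{3}{2} - 168 = - \frac{333}{2}$)
$m{\left(I{\left(-5 \right)},0 \right)} l{\left(-6,C{\left(5 \right)} - -21 \right)} = \left(-3 + 0 - 5\right) \left(- \frac{333}{2}\right) = \left(-8\right) \left(- \frac{333}{2}\right) = 1332$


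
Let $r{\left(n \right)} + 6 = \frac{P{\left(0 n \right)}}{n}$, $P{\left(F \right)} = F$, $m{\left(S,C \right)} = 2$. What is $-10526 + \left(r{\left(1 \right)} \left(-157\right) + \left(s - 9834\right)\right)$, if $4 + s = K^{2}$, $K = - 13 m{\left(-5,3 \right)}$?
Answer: $-18746$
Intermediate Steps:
$r{\left(n \right)} = -6$ ($r{\left(n \right)} = -6 + \frac{0 n}{n} = -6 + \frac{0}{n} = -6 + 0 = -6$)
$K = -26$ ($K = \left(-13\right) 2 = -26$)
$s = 672$ ($s = -4 + \left(-26\right)^{2} = -4 + 676 = 672$)
$-10526 + \left(r{\left(1 \right)} \left(-157\right) + \left(s - 9834\right)\right) = -10526 + \left(\left(-6\right) \left(-157\right) + \left(672 - 9834\right)\right) = -10526 + \left(942 + \left(672 - 9834\right)\right) = -10526 + \left(942 - 9162\right) = -10526 - 8220 = -18746$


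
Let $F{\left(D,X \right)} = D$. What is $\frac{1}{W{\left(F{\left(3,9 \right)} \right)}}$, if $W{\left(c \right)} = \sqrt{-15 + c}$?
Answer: $- \frac{i \sqrt{3}}{6} \approx - 0.28868 i$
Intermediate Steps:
$\frac{1}{W{\left(F{\left(3,9 \right)} \right)}} = \frac{1}{\sqrt{-15 + 3}} = \frac{1}{\sqrt{-12}} = \frac{1}{2 i \sqrt{3}} = - \frac{i \sqrt{3}}{6}$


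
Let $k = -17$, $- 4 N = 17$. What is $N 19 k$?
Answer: $\frac{5491}{4} \approx 1372.8$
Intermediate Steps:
$N = - \frac{17}{4}$ ($N = \left(- \frac{1}{4}\right) 17 = - \frac{17}{4} \approx -4.25$)
$N 19 k = \left(- \frac{17}{4}\right) 19 \left(-17\right) = \left(- \frac{323}{4}\right) \left(-17\right) = \frac{5491}{4}$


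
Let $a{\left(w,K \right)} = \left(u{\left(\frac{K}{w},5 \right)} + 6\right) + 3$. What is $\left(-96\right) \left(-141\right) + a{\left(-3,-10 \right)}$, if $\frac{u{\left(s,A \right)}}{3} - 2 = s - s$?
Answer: $13551$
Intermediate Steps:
$u{\left(s,A \right)} = 6$ ($u{\left(s,A \right)} = 6 + 3 \left(s - s\right) = 6 + 3 \cdot 0 = 6 + 0 = 6$)
$a{\left(w,K \right)} = 15$ ($a{\left(w,K \right)} = \left(6 + 6\right) + 3 = 12 + 3 = 15$)
$\left(-96\right) \left(-141\right) + a{\left(-3,-10 \right)} = \left(-96\right) \left(-141\right) + 15 = 13536 + 15 = 13551$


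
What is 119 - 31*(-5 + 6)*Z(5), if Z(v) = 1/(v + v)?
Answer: 1159/10 ≈ 115.90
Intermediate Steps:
Z(v) = 1/(2*v)
119 - 31*(-5 + 6)*Z(5) = 119 - 31*(-5 + 6)*(½)/5 = 119 - 31*(½)*(⅕) = 119 - 31/10 = 1159/10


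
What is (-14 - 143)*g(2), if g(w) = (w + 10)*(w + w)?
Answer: -7536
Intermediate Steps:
g(w) = 2*w*(10 + w) (g(w) = (10 + w)*(2*w) = 2*w*(10 + w))
(-14 - 143)*g(2) = (-14 - 143)*(2*2*(10 + 2)) = -314*2*12 = -157*48 = -7536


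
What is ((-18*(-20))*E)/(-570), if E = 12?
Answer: -144/19 ≈ -7.5789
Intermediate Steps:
((-18*(-20))*E)/(-570) = (-18*(-20)*12)/(-570) = (360*12)*(-1/570) = 4320*(-1/570) = -144/19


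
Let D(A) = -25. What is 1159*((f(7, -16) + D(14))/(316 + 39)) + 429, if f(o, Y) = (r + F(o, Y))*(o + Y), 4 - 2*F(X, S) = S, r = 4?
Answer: -22714/355 ≈ -63.983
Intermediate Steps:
F(X, S) = 2 - S/2
f(o, Y) = (6 - Y/2)*(Y + o) (f(o, Y) = (4 + (2 - Y/2))*(o + Y) = (6 - Y/2)*(Y + o))
1159*((f(7, -16) + D(14))/(316 + 39)) + 429 = 1159*(((6*(-16) + 6*7 - ½*(-16)² - ½*(-16)*7) - 25)/(316 + 39)) + 429 = 1159*(((-96 + 42 - ½*256 + 56) - 25)/355) + 429 = 1159*(((-96 + 42 - 128 + 56) - 25)*(1/355)) + 429 = 1159*((-126 - 25)*(1/355)) + 429 = 1159*(-151*1/355) + 429 = 1159*(-151/355) + 429 = -175009/355 + 429 = -22714/355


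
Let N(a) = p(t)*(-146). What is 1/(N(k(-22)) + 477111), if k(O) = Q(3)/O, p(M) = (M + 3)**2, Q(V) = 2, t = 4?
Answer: 1/469957 ≈ 2.1279e-6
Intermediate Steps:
p(M) = (3 + M)**2
k(O) = 2/O
N(a) = -7154 (N(a) = (3 + 4)**2*(-146) = 7**2*(-146) = 49*(-146) = -7154)
1/(N(k(-22)) + 477111) = 1/(-7154 + 477111) = 1/469957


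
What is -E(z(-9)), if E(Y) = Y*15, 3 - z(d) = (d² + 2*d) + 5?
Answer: 975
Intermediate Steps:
z(d) = -2 - d² - 2*d (z(d) = 3 - ((d² + 2*d) + 5) = 3 - (5 + d² + 2*d) = 3 + (-5 - d² - 2*d) = -2 - d² - 2*d)
E(Y) = 15*Y
-E(z(-9)) = -15*(-2 - 1*(-9)² - 2*(-9)) = -15*(-2 - 1*81 + 18) = -15*(-2 - 81 + 18) = -15*(-65) = -1*(-975) = 975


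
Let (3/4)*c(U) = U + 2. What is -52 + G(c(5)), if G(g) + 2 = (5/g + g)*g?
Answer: 343/9 ≈ 38.111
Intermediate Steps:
c(U) = 8/3 + 4*U/3 (c(U) = 4*(U + 2)/3 = 4*(2 + U)/3 = 8/3 + 4*U/3)
G(g) = -2 + g*(g + 5/g) (G(g) = -2 + (5/g + g)*g = -2 + (g + 5/g)*g = -2 + g*(g + 5/g))
-52 + G(c(5)) = -52 + (3 + (8/3 + (4/3)*5)**2) = -52 + (3 + (8/3 + 20/3)**2) = -52 + (3 + (28/3)**2) = -52 + (3 + 784/9) = -52 + 811/9 = 343/9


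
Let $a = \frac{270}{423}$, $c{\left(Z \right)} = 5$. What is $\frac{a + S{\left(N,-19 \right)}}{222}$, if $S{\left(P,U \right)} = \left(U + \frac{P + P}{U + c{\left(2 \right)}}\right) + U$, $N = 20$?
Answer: $- \frac{6616}{36519} \approx -0.18117$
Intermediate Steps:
$a = \frac{30}{47}$ ($a = 270 \cdot \frac{1}{423} = \frac{30}{47} \approx 0.6383$)
$S{\left(P,U \right)} = 2 U + \frac{2 P}{5 + U}$ ($S{\left(P,U \right)} = \left(U + \frac{P + P}{U + 5}\right) + U = \left(U + \frac{2 P}{5 + U}\right) + U = 2 U + \frac{2 P}{5 + U}$)
$\frac{a + S{\left(N,-19 \right)}}{222} = \frac{\frac{30}{47} + \frac{2 \left(20 + \left(-19\right)^{2} + 5 \left(-19\right)\right)}{5 - 19}}{222} = \frac{\frac{30}{47} + \frac{2 \left(20 + 361 - 95\right)}{-14}}{222} = \frac{\frac{30}{47} + 2 \left(- \frac{1}{14}\right) 286}{222} = \frac{\frac{30}{47} - \frac{286}{7}}{222} = \frac{1}{222} \left(- \frac{13232}{329}\right) = - \frac{6616}{36519}$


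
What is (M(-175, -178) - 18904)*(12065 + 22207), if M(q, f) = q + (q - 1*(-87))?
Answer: -656891424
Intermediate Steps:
M(q, f) = 87 + 2*q (M(q, f) = q + (q + 87) = q + (87 + q) = 87 + 2*q)
(M(-175, -178) - 18904)*(12065 + 22207) = ((87 + 2*(-175)) - 18904)*(12065 + 22207) = ((87 - 350) - 18904)*34272 = (-263 - 18904)*34272 = -19167*34272 = -656891424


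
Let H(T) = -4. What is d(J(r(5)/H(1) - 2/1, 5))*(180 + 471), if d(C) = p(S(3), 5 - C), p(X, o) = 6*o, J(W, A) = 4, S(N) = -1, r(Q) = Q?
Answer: 3906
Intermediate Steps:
d(C) = 30 - 6*C (d(C) = 6*(5 - C) = 30 - 6*C)
d(J(r(5)/H(1) - 2/1, 5))*(180 + 471) = (30 - 6*4)*(180 + 471) = (30 - 24)*651 = 6*651 = 3906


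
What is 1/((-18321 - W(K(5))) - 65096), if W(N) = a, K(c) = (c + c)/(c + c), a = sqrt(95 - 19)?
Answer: -83417/6958395813 + 2*sqrt(19)/6958395813 ≈ -1.1987e-5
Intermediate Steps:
a = 2*sqrt(19) (a = sqrt(76) = 2*sqrt(19) ≈ 8.7178)
K(c) = 1 (K(c) = (2*c)/((2*c)) = (2*c)*(1/(2*c)) = 1)
W(N) = 2*sqrt(19)
1/((-18321 - W(K(5))) - 65096) = 1/((-18321 - 2*sqrt(19)) - 65096) = 1/(-83417 - 2*sqrt(19))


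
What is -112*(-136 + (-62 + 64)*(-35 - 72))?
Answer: 39200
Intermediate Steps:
-112*(-136 + (-62 + 64)*(-35 - 72)) = -112*(-136 + 2*(-107)) = -112*(-136 - 214) = -112*(-350) = 39200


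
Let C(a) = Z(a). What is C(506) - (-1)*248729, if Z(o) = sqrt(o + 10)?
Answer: 248729 + 2*sqrt(129) ≈ 2.4875e+5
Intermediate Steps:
Z(o) = sqrt(10 + o)
C(a) = sqrt(10 + a)
C(506) - (-1)*248729 = sqrt(10 + 506) - (-1)*248729 = sqrt(516) - 1*(-248729) = 2*sqrt(129) + 248729 = 248729 + 2*sqrt(129)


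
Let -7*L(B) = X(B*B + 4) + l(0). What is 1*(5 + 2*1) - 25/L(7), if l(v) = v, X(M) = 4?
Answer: 203/4 ≈ 50.750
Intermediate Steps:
L(B) = -4/7 (L(B) = -(4 + 0)/7 = -⅐*4 = -4/7)
1*(5 + 2*1) - 25/L(7) = 1*(5 + 2*1) - 25/(-4/7) = 1*(5 + 2) - 25*(-7/4) = 1*7 + 175/4 = 7 + 175/4 = 203/4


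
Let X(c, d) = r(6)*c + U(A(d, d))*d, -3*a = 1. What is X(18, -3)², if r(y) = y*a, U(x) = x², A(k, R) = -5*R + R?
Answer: 219024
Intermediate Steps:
A(k, R) = -4*R
a = -⅓ (a = -⅓*1 = -⅓ ≈ -0.33333)
r(y) = -y/3 (r(y) = y*(-⅓) = -y/3)
X(c, d) = -2*c + 16*d³ (X(c, d) = (-⅓*6)*c + (-4*d)²*d = -2*c + (16*d²)*d = -2*c + 16*d³)
X(18, -3)² = (-2*18 + 16*(-3)³)² = (-36 + 16*(-27))² = (-36 - 432)² = (-468)² = 219024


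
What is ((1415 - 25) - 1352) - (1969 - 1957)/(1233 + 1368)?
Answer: 32942/867 ≈ 37.995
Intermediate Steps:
((1415 - 25) - 1352) - (1969 - 1957)/(1233 + 1368) = (1390 - 1352) - 12/2601 = 38 - 12/2601 = 38 - 1*4/867 = 38 - 4/867 = 32942/867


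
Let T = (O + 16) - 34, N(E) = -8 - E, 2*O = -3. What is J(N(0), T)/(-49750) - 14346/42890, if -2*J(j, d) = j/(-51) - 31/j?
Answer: -11646393239/34823248800 ≈ -0.33444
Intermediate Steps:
O = -3/2 (O = (½)*(-3) = -3/2 ≈ -1.5000)
T = -39/2 (T = (-3/2 + 16) - 34 = 29/2 - 34 = -39/2 ≈ -19.500)
J(j, d) = j/102 + 31/(2*j) (J(j, d) = -(j/(-51) - 31/j)/2 = -(j*(-1/51) - 31/j)/2 = -(-j/51 - 31/j)/2 = -(-31/j - j/51)/2 = j/102 + 31/(2*j))
J(N(0), T)/(-49750) - 14346/42890 = ((1581 + (-8 - 1*0)²)/(102*(-8 - 1*0)))/(-49750) - 14346/42890 = ((1581 + (-8 + 0)²)/(102*(-8 + 0)))*(-1/49750) - 14346*1/42890 = ((1/102)*(1581 + (-8)²)/(-8))*(-1/49750) - 7173/21445 = ((1/102)*(-⅛)*(1581 + 64))*(-1/49750) - 7173/21445 = ((1/102)*(-⅛)*1645)*(-1/49750) - 7173/21445 = -1645/816*(-1/49750) - 7173/21445 = 329/8119200 - 7173/21445 = -11646393239/34823248800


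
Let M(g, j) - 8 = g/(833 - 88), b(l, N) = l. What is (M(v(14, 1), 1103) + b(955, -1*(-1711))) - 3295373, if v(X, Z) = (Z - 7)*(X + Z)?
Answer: -490867108/149 ≈ -3.2944e+6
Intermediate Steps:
v(X, Z) = (-7 + Z)*(X + Z)
M(g, j) = 8 + g/745 (M(g, j) = 8 + g/(833 - 88) = 8 + g/745)
(M(v(14, 1), 1103) + b(955, -1*(-1711))) - 3295373 = ((8 + (1**2 - 7*14 - 7*1 + 14*1)/745) + 955) - 3295373 = ((8 + (1 - 98 - 7 + 14)/745) + 955) - 3295373 = ((8 + (1/745)*(-90)) + 955) - 3295373 = ((8 - 18/149) + 955) - 3295373 = (1174/149 + 955) - 3295373 = 143469/149 - 3295373 = -490867108/149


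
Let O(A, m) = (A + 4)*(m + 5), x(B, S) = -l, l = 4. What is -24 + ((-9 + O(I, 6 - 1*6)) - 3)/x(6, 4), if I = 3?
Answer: -119/4 ≈ -29.750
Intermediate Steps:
x(B, S) = -4 (x(B, S) = -1*4 = -4)
O(A, m) = (4 + A)*(5 + m)
-24 + ((-9 + O(I, 6 - 1*6)) - 3)/x(6, 4) = -24 + ((-9 + (20 + 4*(6 - 1*6) + 5*3 + 3*(6 - 1*6))) - 3)/(-4) = -24 + ((-9 + (20 + 4*(6 - 6) + 15 + 3*(6 - 6))) - 3)*(-¼) = -24 + ((-9 + (20 + 4*0 + 15 + 3*0)) - 3)*(-¼) = -24 + ((-9 + (20 + 0 + 15 + 0)) - 3)*(-¼) = -24 + ((-9 + 35) - 3)*(-¼) = -24 + (26 - 3)*(-¼) = -24 + 23*(-¼) = -24 - 23/4 = -119/4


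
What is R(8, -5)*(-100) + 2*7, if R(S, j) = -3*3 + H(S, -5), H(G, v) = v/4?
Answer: 1039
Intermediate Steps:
H(G, v) = v/4 (H(G, v) = v*(1/4) = v/4)
R(S, j) = -41/4 (R(S, j) = -3*3 + (1/4)*(-5) = -9 - 5/4 = -41/4)
R(8, -5)*(-100) + 2*7 = -41/4*(-100) + 2*7 = 1025 + 14 = 1039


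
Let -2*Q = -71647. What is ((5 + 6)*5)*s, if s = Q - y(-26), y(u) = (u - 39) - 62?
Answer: 3954555/2 ≈ 1.9773e+6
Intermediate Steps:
Q = 71647/2 (Q = -½*(-71647) = 71647/2 ≈ 35824.)
y(u) = -101 + u (y(u) = (-39 + u) - 62 = -101 + u)
s = 71901/2 (s = 71647/2 - (-101 - 26) = 71647/2 - 1*(-127) = 71647/2 + 127 = 71901/2 ≈ 35951.)
((5 + 6)*5)*s = ((5 + 6)*5)*(71901/2) = (11*5)*(71901/2) = 55*(71901/2) = 3954555/2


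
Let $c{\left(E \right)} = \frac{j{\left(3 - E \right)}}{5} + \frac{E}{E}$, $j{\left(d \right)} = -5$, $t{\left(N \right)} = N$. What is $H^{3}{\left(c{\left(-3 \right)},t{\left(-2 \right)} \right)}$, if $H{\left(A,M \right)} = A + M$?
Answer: $-8$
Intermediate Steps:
$c{\left(E \right)} = 0$ ($c{\left(E \right)} = - \frac{5}{5} + \frac{E}{E} = \left(-5\right) \frac{1}{5} + 1 = -1 + 1 = 0$)
$H^{3}{\left(c{\left(-3 \right)},t{\left(-2 \right)} \right)} = \left(0 - 2\right)^{3} = \left(-2\right)^{3} = -8$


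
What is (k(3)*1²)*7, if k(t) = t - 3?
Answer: 0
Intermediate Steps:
k(t) = -3 + t
(k(3)*1²)*7 = ((-3 + 3)*1²)*7 = (0*1)*7 = 0*7 = 0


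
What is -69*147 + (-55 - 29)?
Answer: -10227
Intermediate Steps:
-69*147 + (-55 - 29) = -10143 - 84 = -10227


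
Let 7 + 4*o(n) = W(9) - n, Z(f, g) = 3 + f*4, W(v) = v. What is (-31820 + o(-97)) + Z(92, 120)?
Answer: -125697/4 ≈ -31424.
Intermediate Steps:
Z(f, g) = 3 + 4*f
o(n) = ½ - n/4 (o(n) = -7/4 + (9 - n)/4 = -7/4 + (9/4 - n/4) = ½ - n/4)
(-31820 + o(-97)) + Z(92, 120) = (-31820 + (½ - ¼*(-97))) + (3 + 4*92) = (-31820 + (½ + 97/4)) + (3 + 368) = (-31820 + 99/4) + 371 = -127181/4 + 371 = -125697/4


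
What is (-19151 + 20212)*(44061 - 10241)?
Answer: 35883020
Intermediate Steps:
(-19151 + 20212)*(44061 - 10241) = 1061*33820 = 35883020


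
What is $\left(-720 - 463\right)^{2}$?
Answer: $1399489$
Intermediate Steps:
$\left(-720 - 463\right)^{2} = \left(-1183\right)^{2} = 1399489$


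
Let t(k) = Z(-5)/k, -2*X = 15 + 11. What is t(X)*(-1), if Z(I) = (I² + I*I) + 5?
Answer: 55/13 ≈ 4.2308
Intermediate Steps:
X = -13 (X = -(15 + 11)/2 = -½*26 = -13)
Z(I) = 5 + 2*I² (Z(I) = (I² + I²) + 5 = 2*I² + 5 = 5 + 2*I²)
t(k) = 55/k (t(k) = (5 + 2*(-5)²)/k = (5 + 2*25)/k = (5 + 50)/k = 55/k)
t(X)*(-1) = (55/(-13))*(-1) = (55*(-1/13))*(-1) = -55/13*(-1) = 55/13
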